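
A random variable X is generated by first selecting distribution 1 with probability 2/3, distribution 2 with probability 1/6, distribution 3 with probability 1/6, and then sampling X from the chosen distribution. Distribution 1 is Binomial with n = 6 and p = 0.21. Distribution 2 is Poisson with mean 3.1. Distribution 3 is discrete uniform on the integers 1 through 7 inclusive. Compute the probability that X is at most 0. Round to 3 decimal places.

0.170

Conditional on each component, P(X ≤ 0): 1: 0.243087; 2: 0.0450492; 3: 0.
By total probability, P(X ≤ 0) = 0.666667·0.243087 + 0.166667·0.0450492 + 0.166667·0 = 0.169567.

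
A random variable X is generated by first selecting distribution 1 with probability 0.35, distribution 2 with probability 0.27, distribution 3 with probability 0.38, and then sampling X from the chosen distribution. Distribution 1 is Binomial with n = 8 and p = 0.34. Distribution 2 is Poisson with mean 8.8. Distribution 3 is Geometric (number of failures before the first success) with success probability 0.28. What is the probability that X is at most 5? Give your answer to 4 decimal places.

Conditional on each component, P(X ≤ 5): 1: 0.978207; 2: 0.128387; 3: 0.860686.
By total probability, P(X ≤ 5) = 0.35·0.978207 + 0.27·0.128387 + 0.38·0.860686 = 0.704097.

0.7041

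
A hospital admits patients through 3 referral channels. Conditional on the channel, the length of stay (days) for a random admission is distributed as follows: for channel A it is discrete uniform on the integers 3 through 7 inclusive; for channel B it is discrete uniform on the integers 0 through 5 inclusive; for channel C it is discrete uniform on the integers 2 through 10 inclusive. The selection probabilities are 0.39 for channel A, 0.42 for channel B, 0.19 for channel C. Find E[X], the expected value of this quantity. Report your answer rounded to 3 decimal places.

4.140

Component means — A: 5; B: 2.5; C: 6.
E[X] = 0.39·5 + 0.42·2.5 + 0.19·6 = 4.14.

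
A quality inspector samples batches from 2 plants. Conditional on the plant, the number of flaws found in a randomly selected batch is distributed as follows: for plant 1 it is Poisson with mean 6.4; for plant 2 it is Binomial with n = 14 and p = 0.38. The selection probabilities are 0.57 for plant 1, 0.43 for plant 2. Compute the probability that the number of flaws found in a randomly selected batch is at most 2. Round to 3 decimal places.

Conditional on each plant, P(X ≤ 2): 1: 0.0463242; 2: 0.0542761.
By total probability, P(X ≤ 2) = 0.57·0.0463242 + 0.43·0.0542761 = 0.0497435.

0.050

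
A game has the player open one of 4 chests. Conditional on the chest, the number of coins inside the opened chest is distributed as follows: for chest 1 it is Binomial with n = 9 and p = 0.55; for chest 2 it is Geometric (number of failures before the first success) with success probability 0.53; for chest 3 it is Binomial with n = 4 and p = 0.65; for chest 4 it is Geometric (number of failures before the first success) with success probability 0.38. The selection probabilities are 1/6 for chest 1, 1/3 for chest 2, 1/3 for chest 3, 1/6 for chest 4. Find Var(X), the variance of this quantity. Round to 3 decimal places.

Per component, 1: μ=4.95, E[X²]=26.73; 2: μ=0.886792, E[X²]=2.45959; 3: μ=2.6, E[X²]=7.67; 4: μ=1.63158, E[X²]=6.95568.
E[X] = 0.166667·4.95 + 0.333333·0.886792 + 0.333333·2.6 + 0.166667·1.63158 = 2.25919.
E[X²] = 0.166667·26.73 + 0.333333·2.45959 + 0.333333·7.67 + 0.166667·6.95568 = 8.99081.
Var(X) = E[X²] − (E[X])² = 8.99081 − 5.10396 = 3.88685.

3.887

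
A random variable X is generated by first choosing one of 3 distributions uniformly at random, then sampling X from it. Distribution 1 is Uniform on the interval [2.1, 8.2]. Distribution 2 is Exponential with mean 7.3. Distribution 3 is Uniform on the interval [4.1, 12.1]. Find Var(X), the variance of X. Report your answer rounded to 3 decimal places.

22.126

Per component, 1: μ=5.15, E[X²]=29.6233; 2: μ=7.3, E[X²]=106.58; 3: μ=8.1, E[X²]=70.9433.
E[X] = 0.333333·5.15 + 0.333333·7.3 + 0.333333·8.1 = 6.85.
E[X²] = 0.333333·29.6233 + 0.333333·106.58 + 0.333333·70.9433 = 69.0489.
Var(X) = E[X²] − (E[X])² = 69.0489 − 46.9225 = 22.1264.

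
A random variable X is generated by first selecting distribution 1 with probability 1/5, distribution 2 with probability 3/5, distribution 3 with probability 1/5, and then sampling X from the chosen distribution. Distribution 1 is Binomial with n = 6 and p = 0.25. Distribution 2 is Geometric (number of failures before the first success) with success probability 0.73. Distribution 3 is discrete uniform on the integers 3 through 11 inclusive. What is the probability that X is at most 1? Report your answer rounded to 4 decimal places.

Conditional on each component, P(X ≤ 1): 1: 0.533936; 2: 0.9271; 3: 0.
By total probability, P(X ≤ 1) = 0.2·0.533936 + 0.6·0.9271 + 0.2·0 = 0.663047.

0.6630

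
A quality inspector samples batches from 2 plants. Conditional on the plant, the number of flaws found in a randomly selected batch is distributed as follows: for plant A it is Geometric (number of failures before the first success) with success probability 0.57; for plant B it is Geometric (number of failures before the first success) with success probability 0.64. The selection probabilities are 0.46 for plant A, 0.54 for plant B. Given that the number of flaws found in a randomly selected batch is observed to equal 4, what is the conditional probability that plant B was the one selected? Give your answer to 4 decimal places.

0.3930

Likelihoods P(X=4 | ·): A: 0.0194872; B: 0.0107495.
Posterior ∝ prior × likelihood. Numerator for B: 0.54·0.0107495 = 0.00580475.
Normalizing constant: 0.46·0.0194872 + 0.54·0.0107495 = 0.0147688.
P(B | observation) = 0.00580475 / 0.0147688 = 0.39304.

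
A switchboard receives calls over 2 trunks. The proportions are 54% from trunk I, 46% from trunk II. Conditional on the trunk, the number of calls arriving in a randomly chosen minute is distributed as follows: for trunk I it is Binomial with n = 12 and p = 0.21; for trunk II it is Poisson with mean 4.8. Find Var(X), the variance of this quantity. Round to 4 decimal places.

4.5743

Per component, I: μ=2.52, E[X²]=8.3412; II: μ=4.8, E[X²]=27.84.
E[X] = 0.54·2.52 + 0.46·4.8 = 3.5688.
E[X²] = 0.54·8.3412 + 0.46·27.84 = 17.3106.
Var(X) = E[X²] − (E[X])² = 17.3106 − 12.7363 = 4.57431.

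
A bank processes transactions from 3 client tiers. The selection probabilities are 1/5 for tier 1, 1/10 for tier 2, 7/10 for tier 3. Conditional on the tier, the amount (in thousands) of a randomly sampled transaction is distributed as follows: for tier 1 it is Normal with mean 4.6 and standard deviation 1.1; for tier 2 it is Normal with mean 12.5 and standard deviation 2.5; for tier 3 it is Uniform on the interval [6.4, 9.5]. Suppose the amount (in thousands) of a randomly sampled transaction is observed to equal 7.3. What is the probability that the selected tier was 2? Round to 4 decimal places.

Likelihoods f(7.3 | ·): 1: 0.0178341; 2: 0.0183444; 3: 0.322581.
Posterior ∝ prior × likelihood. Numerator for 2: 0.1·0.0183444 = 0.00183444.
Normalizing constant: 0.2·0.0178341 + 0.1·0.0183444 + 0.7·0.322581 = 0.231208.
P(2 | observation) = 0.00183444 / 0.231208 = 0.00793418.

0.0079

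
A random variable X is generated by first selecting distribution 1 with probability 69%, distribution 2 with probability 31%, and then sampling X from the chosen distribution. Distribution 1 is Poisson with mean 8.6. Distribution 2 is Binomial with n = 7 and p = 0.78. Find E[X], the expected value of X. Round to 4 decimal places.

7.6266

Component means — 1: 8.6; 2: 5.46.
E[X] = 0.69·8.6 + 0.31·5.46 = 7.6266.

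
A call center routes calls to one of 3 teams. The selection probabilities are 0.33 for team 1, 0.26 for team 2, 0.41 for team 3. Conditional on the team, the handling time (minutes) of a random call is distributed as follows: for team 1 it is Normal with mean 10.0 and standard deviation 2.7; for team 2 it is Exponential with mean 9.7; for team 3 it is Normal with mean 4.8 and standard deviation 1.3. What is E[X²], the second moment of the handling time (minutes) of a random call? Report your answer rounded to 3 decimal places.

94.472

For each component E[X²] = Var + (mean)², giving 1: 107.29; 2: 188.18; 3: 24.73.
Overall E[X²] = 0.33·107.29 + 0.26·188.18 + 0.41·24.73 = 94.4718.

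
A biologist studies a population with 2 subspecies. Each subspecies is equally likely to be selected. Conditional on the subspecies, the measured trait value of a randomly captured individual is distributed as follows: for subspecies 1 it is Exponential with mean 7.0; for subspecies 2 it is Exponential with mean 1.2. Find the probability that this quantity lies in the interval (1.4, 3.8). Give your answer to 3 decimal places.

0.253

Conditional on each subspecies, P(1.4 < X < 3.8): 1: 0.237645; 2: 0.269259.
By total probability, P(1.4 < X < 3.8) = 0.5·0.237645 + 0.5·0.269259 = 0.253452.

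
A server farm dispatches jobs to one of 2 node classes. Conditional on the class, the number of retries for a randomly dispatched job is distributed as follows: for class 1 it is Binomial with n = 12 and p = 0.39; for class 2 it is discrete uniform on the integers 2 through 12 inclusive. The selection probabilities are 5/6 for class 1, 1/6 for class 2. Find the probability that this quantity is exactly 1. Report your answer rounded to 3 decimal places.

Conditional on each class, P(X = 1): 1: 0.0203645; 2: 0.
By total probability, P(X = 1) = 0.833333·0.0203645 + 0.166667·0 = 0.0169704.

0.017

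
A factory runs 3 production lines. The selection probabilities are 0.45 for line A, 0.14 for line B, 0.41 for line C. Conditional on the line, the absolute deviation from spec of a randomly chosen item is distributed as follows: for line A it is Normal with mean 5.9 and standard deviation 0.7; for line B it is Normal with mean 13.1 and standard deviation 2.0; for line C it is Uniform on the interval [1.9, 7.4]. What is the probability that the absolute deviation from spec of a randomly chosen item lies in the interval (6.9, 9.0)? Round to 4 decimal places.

0.0744

Conditional on each line, P(6.9 < X < 9.0): A: 0.076559; B: 0.0192146; C: 0.0909091.
By total probability, P(6.9 < X < 9.0) = 0.45·0.076559 + 0.14·0.0192146 + 0.41·0.0909091 = 0.0744143.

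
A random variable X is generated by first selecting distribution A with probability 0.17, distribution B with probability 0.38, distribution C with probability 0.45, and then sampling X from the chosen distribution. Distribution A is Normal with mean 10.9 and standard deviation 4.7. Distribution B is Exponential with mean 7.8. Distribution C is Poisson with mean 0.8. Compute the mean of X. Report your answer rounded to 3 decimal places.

Component means — A: 10.9; B: 7.8; C: 0.8.
E[X] = 0.17·10.9 + 0.38·7.8 + 0.45·0.8 = 5.177.

5.177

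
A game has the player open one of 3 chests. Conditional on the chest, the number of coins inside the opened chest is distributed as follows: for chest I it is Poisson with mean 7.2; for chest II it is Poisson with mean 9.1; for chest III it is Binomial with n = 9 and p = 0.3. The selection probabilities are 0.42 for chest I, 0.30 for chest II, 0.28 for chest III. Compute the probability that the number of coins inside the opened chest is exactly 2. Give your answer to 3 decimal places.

0.084

Conditional on each chest, P(X = 2): I: 0.0193515; II: 0.00462352; III: 0.266828.
By total probability, P(X = 2) = 0.42·0.0193515 + 0.3·0.00462352 + 0.28·0.266828 = 0.0842265.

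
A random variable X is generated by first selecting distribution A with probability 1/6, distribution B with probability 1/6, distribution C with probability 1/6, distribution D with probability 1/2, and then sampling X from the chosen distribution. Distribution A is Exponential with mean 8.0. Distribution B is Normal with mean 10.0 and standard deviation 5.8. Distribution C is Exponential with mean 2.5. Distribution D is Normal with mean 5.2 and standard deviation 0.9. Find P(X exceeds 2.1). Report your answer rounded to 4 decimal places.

Conditional on each component, P(X > 2.1): A: 0.769126; B: 0.913412; C: 0.431711; D: 0.999714.
By total probability, P(X > 2.1) = 0.166667·0.769126 + 0.166667·0.913412 + 0.166667·0.431711 + 0.5·0.999714 = 0.852232.

0.8522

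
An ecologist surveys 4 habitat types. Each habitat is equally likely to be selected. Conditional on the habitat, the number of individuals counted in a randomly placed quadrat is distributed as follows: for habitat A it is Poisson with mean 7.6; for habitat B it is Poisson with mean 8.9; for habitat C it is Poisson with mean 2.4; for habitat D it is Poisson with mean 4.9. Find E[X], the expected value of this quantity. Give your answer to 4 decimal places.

5.9500

Component means — A: 7.6; B: 8.9; C: 2.4; D: 4.9.
E[X] = 0.25·7.6 + 0.25·8.9 + 0.25·2.4 + 0.25·4.9 = 5.95.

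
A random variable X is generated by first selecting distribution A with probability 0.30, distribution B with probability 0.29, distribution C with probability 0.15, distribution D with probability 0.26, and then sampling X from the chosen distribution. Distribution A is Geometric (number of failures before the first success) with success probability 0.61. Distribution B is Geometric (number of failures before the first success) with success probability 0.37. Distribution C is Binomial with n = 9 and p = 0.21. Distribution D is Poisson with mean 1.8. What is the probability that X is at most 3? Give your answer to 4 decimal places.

0.9042

Conditional on each component, P(X ≤ 3): A: 0.976866; B: 0.84247; C: 0.90057; D: 0.891292.
By total probability, P(X ≤ 3) = 0.3·0.976866 + 0.29·0.84247 + 0.15·0.90057 + 0.26·0.891292 = 0.904197.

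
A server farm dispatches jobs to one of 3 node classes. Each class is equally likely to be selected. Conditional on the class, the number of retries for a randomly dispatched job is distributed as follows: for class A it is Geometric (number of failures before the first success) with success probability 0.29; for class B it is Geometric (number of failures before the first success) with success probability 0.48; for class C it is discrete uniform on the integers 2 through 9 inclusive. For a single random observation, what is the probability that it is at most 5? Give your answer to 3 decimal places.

Conditional on each class, P(X ≤ 5): A: 0.8719; B: 0.980229; C: 0.5.
By total probability, P(X ≤ 5) = 0.333333·0.8719 + 0.333333·0.980229 + 0.333333·0.5 = 0.784043.

0.784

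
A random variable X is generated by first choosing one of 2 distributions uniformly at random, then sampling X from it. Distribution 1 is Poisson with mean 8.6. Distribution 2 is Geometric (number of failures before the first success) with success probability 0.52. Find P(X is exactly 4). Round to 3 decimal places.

Conditional on each component, P(X = 4): 1: 0.0419614; 2: 0.0276038.
By total probability, P(X = 4) = 0.5·0.0419614 + 0.5·0.0276038 = 0.0347826.

0.035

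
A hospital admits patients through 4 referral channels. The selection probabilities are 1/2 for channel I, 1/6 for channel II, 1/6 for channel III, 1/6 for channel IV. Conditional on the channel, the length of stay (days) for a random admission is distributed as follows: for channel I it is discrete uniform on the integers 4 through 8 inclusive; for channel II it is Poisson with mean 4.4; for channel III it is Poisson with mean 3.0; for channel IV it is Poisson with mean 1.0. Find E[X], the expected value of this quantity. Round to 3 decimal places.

4.400

Component means — I: 6; II: 4.4; III: 3; IV: 1.
E[X] = 0.5·6 + 0.166667·4.4 + 0.166667·3 + 0.166667·1 = 4.4.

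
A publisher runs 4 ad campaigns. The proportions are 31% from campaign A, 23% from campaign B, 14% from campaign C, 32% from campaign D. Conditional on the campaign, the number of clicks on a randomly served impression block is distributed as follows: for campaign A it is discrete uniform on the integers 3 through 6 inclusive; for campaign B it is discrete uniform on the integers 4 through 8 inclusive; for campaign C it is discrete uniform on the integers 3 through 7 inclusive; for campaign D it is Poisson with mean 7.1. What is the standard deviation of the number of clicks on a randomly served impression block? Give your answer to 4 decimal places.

Per component, A: μ=4.5, E[X²]=21.5; B: μ=6, E[X²]=38; C: μ=5, E[X²]=27; D: μ=7.1, E[X²]=57.51.
E[X] = 0.31·4.5 + 0.23·6 + 0.14·5 + 0.32·7.1 = 5.747.
E[X²] = 0.31·21.5 + 0.23·38 + 0.14·27 + 0.32·57.51 = 37.5882.
Var(X) = E[X²] − (E[X])² = 37.5882 − 33.028 = 4.56019.
SD(X) = √4.56019 = 2.13546.

2.1355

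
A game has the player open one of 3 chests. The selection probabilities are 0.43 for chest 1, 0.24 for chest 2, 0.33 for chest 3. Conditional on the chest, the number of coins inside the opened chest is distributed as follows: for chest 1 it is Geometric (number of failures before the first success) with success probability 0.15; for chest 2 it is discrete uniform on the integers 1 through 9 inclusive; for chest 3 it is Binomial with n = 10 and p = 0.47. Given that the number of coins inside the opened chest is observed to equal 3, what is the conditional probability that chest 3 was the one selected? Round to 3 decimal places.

Likelihoods P(X=3 | ·): 1: 0.0921187; 2: 0.111111; 3: 0.146354.
Posterior ∝ prior × likelihood. Numerator for 3: 0.33·0.146354 = 0.048297.
Normalizing constant: 0.43·0.0921187 + 0.24·0.111111 + 0.33·0.146354 = 0.114575.
P(3 | observation) = 0.048297 / 0.114575 = 0.421533.

0.422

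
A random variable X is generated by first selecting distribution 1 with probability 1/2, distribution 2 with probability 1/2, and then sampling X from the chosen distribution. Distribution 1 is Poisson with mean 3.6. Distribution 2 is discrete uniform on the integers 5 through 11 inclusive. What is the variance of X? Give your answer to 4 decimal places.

8.6400

Per component, 1: μ=3.6, E[X²]=16.56; 2: μ=8, E[X²]=68.
E[X] = 0.5·3.6 + 0.5·8 = 5.8.
E[X²] = 0.5·16.56 + 0.5·68 = 42.28.
Var(X) = E[X²] − (E[X])² = 42.28 − 33.64 = 8.64.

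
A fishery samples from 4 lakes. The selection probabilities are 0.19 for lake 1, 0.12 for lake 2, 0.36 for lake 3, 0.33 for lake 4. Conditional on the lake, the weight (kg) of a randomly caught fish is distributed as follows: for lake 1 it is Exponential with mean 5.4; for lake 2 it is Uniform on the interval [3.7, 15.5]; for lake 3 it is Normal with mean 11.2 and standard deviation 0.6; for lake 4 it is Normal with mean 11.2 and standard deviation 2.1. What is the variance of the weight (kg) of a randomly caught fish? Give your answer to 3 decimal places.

Per component, 1: μ=5.4, E[X²]=58.32; 2: μ=9.6, E[X²]=103.763; 3: μ=11.2, E[X²]=125.8; 4: μ=11.2, E[X²]=129.85.
E[X] = 0.19·5.4 + 0.12·9.6 + 0.36·11.2 + 0.33·11.2 = 9.906.
E[X²] = 0.19·58.32 + 0.12·103.763 + 0.36·125.8 + 0.33·129.85 = 111.671.
Var(X) = E[X²] − (E[X])² = 111.671 − 98.1288 = 13.5421.

13.542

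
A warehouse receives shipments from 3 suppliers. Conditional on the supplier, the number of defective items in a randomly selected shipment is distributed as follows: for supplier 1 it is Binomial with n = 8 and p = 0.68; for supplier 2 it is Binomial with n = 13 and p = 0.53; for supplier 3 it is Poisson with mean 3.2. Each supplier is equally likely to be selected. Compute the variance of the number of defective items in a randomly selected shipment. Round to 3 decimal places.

Per component, 1: μ=5.44, E[X²]=31.3344; 2: μ=6.89, E[X²]=50.7104; 3: μ=3.2, E[X²]=13.44.
E[X] = 0.333333·5.44 + 0.333333·6.89 + 0.333333·3.2 = 5.17667.
E[X²] = 0.333333·31.3344 + 0.333333·50.7104 + 0.333333·13.44 = 31.8283.
Var(X) = E[X²] − (E[X])² = 31.8283 − 26.7979 = 5.03039.

5.030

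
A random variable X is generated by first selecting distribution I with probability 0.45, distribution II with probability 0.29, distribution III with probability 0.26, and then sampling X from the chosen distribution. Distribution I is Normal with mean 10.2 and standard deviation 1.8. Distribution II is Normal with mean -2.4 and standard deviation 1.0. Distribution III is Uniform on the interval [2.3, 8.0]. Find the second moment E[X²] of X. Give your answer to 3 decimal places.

57.836

For each component E[X²] = Var + (mean)², giving I: 107.28; II: 6.76; III: 29.23.
Overall E[X²] = 0.45·107.28 + 0.29·6.76 + 0.26·29.23 = 57.8362.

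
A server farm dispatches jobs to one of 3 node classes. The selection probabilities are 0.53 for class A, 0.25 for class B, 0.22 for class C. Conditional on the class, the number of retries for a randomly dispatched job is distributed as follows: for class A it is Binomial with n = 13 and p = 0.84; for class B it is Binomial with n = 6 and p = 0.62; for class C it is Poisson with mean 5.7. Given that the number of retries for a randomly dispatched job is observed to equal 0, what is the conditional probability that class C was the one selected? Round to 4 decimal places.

0.4944

Likelihoods P(X=0 | ·): A: 4.5036e-11; B: 0.00301094; C: 0.00334597.
Posterior ∝ prior × likelihood. Numerator for C: 0.22·0.00334597 = 0.000736112.
Normalizing constant: 0.53·4.5036e-11 + 0.25·0.00301094 + 0.22·0.00334597 = 0.00148885.
P(C | observation) = 0.000736112 / 0.00148885 = 0.494418.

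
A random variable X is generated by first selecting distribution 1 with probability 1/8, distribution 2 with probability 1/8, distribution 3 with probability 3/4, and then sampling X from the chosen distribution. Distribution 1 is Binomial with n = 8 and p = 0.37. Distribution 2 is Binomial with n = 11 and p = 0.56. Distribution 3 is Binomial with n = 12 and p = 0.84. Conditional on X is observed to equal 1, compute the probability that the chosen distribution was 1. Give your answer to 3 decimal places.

Likelihoods P(X=1 | ·): 1: 0.116594; 2: 0.00167536; 3: 1.77329e-08.
Posterior ∝ prior × likelihood. Numerator for 1: 0.125·0.116594 = 0.0145742.
Normalizing constant: 0.125·0.116594 + 0.125·0.00167536 + 0.75·1.77329e-08 = 0.0147837.
P(1 | observation) = 0.0145742 / 0.0147837 = 0.985833.

0.986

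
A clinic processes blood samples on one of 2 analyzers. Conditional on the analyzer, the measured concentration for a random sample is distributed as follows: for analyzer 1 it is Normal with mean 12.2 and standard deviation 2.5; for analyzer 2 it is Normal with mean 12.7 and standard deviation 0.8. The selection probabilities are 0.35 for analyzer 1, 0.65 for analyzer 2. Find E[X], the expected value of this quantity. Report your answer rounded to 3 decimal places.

Component means — 1: 12.2; 2: 12.7.
E[X] = 0.35·12.2 + 0.65·12.7 = 12.525.

12.525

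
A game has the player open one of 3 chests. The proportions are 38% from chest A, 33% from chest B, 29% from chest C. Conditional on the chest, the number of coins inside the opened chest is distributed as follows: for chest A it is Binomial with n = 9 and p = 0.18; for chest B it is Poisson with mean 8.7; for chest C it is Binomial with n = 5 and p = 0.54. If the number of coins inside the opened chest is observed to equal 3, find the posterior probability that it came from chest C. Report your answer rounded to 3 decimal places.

Likelihoods P(X=3 | ·): A: 0.148929; B: 0.0182829; C: 0.333194.
Posterior ∝ prior × likelihood. Numerator for C: 0.29·0.333194 = 0.0966262.
Normalizing constant: 0.38·0.148929 + 0.33·0.0182829 + 0.29·0.333194 = 0.159253.
P(C | observation) = 0.0966262 / 0.159253 = 0.606748.

0.607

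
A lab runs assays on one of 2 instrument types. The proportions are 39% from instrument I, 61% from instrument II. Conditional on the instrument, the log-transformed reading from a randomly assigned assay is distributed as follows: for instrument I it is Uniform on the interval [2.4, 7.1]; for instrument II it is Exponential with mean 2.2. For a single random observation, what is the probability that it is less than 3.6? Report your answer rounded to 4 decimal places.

0.5908

Conditional on each instrument, P(X < 3.6): I: 0.255319; II: 0.805313.
By total probability, P(X < 3.6) = 0.39·0.255319 + 0.61·0.805313 = 0.590816.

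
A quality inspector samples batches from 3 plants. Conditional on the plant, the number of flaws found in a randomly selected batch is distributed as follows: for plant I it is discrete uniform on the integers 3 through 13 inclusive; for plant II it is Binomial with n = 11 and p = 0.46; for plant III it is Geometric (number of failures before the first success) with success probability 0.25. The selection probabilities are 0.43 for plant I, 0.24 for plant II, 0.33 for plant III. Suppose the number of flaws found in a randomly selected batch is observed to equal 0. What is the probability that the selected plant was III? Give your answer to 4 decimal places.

0.9967

Likelihoods P(X=0 | ·): I: 0; II: 0.0011385; III: 0.25.
Posterior ∝ prior × likelihood. Numerator for III: 0.33·0.25 = 0.0825.
Normalizing constant: 0.43·0 + 0.24·0.0011385 + 0.33·0.25 = 0.0827732.
P(III | observation) = 0.0825 / 0.0827732 = 0.996699.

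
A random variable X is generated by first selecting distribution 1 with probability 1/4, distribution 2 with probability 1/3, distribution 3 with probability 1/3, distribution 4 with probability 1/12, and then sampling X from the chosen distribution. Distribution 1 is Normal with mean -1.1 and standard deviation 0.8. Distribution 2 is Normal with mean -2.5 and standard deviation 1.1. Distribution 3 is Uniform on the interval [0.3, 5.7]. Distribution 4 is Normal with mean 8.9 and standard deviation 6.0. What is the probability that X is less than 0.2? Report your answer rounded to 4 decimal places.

Conditional on each component, P(X < 0.2): 1: 0.947919; 2: 0.992947; 3: 0; 4: 0.0735293.
By total probability, P(X < 0.2) = 0.25·0.947919 + 0.333333·0.992947 + 0.333333·0 + 0.0833333·0.0735293 = 0.574089.

0.5741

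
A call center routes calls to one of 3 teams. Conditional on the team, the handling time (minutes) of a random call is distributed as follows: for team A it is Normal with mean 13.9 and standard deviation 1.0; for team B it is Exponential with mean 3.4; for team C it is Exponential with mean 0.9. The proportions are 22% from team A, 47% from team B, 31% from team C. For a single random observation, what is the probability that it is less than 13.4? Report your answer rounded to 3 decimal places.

0.839

Conditional on each team, P(X < 13.4): A: 0.308538; B: 0.980575; C: 1.
By total probability, P(X < 13.4) = 0.22·0.308538 + 0.47·0.980575 + 0.31·1 = 0.838748.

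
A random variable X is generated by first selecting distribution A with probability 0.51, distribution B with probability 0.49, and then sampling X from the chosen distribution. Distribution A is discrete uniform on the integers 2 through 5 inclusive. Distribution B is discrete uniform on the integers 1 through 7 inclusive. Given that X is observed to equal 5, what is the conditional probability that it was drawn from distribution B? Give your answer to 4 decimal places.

Likelihoods P(X=5 | ·): A: 0.25; B: 0.142857.
Posterior ∝ prior × likelihood. Numerator for B: 0.49·0.142857 = 0.07.
Normalizing constant: 0.51·0.25 + 0.49·0.142857 = 0.1975.
P(B | observation) = 0.07 / 0.1975 = 0.35443.

0.3544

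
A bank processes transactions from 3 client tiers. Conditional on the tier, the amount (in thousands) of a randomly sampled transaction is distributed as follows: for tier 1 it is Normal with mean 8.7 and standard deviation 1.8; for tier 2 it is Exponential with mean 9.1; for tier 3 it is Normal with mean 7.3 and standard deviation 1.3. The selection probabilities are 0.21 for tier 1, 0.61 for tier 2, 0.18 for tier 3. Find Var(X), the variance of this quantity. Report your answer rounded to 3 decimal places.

Per component, 1: μ=8.7, E[X²]=78.93; 2: μ=9.1, E[X²]=165.62; 3: μ=7.3, E[X²]=54.98.
E[X] = 0.21·8.7 + 0.61·9.1 + 0.18·7.3 = 8.692.
E[X²] = 0.21·78.93 + 0.61·165.62 + 0.18·54.98 = 127.5.
Var(X) = E[X²] − (E[X])² = 127.5 − 75.5509 = 51.949.

51.949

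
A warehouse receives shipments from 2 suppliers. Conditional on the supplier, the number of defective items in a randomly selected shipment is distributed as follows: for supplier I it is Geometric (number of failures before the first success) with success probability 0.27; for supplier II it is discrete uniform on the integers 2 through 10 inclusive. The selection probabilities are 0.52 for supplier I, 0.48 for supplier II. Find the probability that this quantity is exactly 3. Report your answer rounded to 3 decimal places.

Conditional on each supplier, P(X = 3): I: 0.105035; II: 0.111111.
By total probability, P(X = 3) = 0.52·0.105035 + 0.48·0.111111 = 0.107951.

0.108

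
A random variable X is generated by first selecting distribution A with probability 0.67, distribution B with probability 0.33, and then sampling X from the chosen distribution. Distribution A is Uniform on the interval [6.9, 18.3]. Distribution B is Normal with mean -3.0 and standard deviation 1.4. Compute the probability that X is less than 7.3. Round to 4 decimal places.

Conditional on each component, P(X < 7.3): A: 0.0350877; B: 1.
By total probability, P(X < 7.3) = 0.67·0.0350877 + 0.33·1 = 0.353509.

0.3535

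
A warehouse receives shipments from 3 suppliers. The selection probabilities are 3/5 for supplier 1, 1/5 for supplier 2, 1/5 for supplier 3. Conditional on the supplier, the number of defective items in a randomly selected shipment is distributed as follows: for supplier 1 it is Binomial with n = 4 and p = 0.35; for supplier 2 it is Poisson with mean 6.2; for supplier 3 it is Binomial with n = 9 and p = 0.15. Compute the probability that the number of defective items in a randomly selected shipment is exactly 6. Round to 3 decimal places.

0.032

Conditional on each supplier, P(X = 6): 1: 0; 2: 0.1601; 3: 0.000587602.
By total probability, P(X = 6) = 0.6·0 + 0.2·0.1601 + 0.2·0.000587602 = 0.0321376.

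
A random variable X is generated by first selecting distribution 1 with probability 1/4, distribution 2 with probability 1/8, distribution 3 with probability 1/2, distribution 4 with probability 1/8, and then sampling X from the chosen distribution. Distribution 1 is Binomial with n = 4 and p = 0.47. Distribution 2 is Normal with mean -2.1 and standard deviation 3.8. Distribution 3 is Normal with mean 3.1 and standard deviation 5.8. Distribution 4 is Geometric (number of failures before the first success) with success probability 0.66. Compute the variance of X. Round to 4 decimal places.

Per component, 1: μ=1.88, E[X²]=4.5308; 2: μ=-2.1, E[X²]=18.85; 3: μ=3.1, E[X²]=43.25; 4: μ=0.515152, E[X²]=1.04591.
E[X] = 0.25·1.88 + 0.125·-2.1 + 0.5·3.1 + 0.125·0.515152 = 1.82189.
E[X²] = 0.25·4.5308 + 0.125·18.85 + 0.5·43.25 + 0.125·1.04591 = 25.2447.
Var(X) = E[X²] − (E[X])² = 25.2447 − 3.3193 = 21.9254.

21.9254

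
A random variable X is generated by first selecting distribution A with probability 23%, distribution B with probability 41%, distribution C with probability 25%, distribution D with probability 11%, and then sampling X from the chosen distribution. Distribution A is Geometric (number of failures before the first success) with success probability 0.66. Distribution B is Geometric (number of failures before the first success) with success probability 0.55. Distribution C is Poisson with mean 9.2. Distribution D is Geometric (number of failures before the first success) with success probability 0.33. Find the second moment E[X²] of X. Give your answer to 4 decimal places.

For each component E[X²] = Var + (mean)², giving A: 1.04591; B: 2.15702; C: 93.84; D: 10.2746.
Overall E[X²] = 0.23·1.04591 + 0.41·2.15702 + 0.25·93.84 + 0.11·10.2746 = 25.7151.

25.7151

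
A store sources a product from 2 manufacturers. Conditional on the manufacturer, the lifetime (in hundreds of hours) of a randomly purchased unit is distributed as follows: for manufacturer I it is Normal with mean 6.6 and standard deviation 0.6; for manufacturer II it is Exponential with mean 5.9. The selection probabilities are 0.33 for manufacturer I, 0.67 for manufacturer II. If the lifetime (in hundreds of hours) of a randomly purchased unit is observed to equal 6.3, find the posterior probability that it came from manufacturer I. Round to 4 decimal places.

Likelihoods f(6.3 | ·): I: 0.586776; II: 0.0582653.
Posterior ∝ prior × likelihood. Numerator for I: 0.33·0.586776 = 0.193636.
Normalizing constant: 0.33·0.586776 + 0.67·0.0582653 = 0.232674.
P(I | observation) = 0.193636 / 0.232674 = 0.832221.

0.8322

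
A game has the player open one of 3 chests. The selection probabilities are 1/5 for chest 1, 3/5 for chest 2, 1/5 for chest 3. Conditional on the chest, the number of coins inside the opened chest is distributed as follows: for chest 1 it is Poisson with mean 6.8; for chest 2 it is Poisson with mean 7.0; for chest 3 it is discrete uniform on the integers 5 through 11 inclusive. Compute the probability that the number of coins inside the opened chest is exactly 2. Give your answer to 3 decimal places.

0.019

Conditional on each chest, P(X = 2): 1: 0.0257505; 2: 0.0223411; 3: 0.
By total probability, P(X = 2) = 0.2·0.0257505 + 0.6·0.0223411 + 0.2·0 = 0.0185548.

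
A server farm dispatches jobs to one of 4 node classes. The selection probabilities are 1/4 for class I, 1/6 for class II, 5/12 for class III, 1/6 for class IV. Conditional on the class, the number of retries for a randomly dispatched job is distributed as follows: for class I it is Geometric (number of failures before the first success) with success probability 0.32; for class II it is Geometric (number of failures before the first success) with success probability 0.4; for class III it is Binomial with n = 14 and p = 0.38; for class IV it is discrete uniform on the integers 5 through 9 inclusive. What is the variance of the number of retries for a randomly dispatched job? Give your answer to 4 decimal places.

8.1123

Per component, I: μ=2.125, E[X²]=11.1562; II: μ=1.5, E[X²]=6; III: μ=5.32, E[X²]=31.6008; IV: μ=7, E[X²]=51.
E[X] = 0.25·2.125 + 0.166667·1.5 + 0.416667·5.32 + 0.166667·7 = 4.16458.
E[X²] = 0.25·11.1562 + 0.166667·6 + 0.416667·31.6008 + 0.166667·51 = 25.4561.
Var(X) = E[X²] − (E[X])² = 25.4561 − 17.3438 = 8.11231.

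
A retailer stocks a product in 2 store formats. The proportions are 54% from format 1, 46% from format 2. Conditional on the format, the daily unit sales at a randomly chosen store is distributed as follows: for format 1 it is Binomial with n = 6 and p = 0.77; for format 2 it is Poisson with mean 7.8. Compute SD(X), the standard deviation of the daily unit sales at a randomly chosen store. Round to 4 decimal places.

Per component, 1: μ=4.62, E[X²]=22.407; 2: μ=7.8, E[X²]=68.64.
E[X] = 0.54·4.62 + 0.46·7.8 = 6.0828.
E[X²] = 0.54·22.407 + 0.46·68.64 = 43.6742.
Var(X) = E[X²] − (E[X])² = 43.6742 − 37.0005 = 6.67372.
SD(X) = √6.67372 = 2.58336.

2.5834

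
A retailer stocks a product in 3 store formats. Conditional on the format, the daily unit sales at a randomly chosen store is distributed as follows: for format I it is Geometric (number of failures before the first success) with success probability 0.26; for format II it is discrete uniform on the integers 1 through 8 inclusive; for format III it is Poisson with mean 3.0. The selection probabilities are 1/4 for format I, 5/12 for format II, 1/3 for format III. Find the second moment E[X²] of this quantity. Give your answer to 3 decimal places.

For each component E[X²] = Var + (mean)², giving I: 19.0473; II: 25.5; III: 12.
Overall E[X²] = 0.25·19.0473 + 0.416667·25.5 + 0.333333·12 = 19.3868.

19.387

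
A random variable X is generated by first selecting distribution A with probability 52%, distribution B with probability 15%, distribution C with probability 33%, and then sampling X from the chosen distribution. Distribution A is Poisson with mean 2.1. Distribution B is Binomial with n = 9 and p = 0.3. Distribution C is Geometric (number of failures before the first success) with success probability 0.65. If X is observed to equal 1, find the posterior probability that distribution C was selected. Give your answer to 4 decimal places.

0.3234

Likelihoods P(X=1 | ·): A: 0.257158; B: 0.15565; C: 0.2275.
Posterior ∝ prior × likelihood. Numerator for C: 0.33·0.2275 = 0.075075.
Normalizing constant: 0.52·0.257158 + 0.15·0.15565 + 0.33·0.2275 = 0.232145.
P(C | observation) = 0.075075 / 0.232145 = 0.323397.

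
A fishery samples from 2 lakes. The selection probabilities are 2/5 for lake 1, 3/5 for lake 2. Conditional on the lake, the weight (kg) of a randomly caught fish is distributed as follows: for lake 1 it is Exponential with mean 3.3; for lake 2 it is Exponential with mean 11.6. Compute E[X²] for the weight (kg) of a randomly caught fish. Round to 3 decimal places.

170.184

For each component E[X²] = Var + (mean)², giving 1: 21.78; 2: 269.12.
Overall E[X²] = 0.4·21.78 + 0.6·269.12 = 170.184.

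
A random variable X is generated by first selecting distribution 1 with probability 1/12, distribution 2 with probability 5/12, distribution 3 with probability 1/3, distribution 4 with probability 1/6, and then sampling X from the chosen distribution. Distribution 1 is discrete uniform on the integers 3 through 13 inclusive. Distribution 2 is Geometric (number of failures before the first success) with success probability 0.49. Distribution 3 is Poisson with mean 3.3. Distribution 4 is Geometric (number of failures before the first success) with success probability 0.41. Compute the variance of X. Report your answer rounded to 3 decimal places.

Per component, 1: μ=8, E[X²]=74; 2: μ=1.04082, E[X²]=3.20741; 3: μ=3.3, E[X²]=14.19; 4: μ=1.43902, E[X²]=5.58061.
E[X] = 0.0833333·8 + 0.416667·1.04082 + 0.333333·3.3 + 0.166667·1.43902 = 2.44018.
E[X²] = 0.0833333·74 + 0.416667·3.20741 + 0.333333·14.19 + 0.166667·5.58061 = 13.1632.
Var(X) = E[X²] − (E[X])² = 13.1632 − 5.95447 = 7.20872.

7.209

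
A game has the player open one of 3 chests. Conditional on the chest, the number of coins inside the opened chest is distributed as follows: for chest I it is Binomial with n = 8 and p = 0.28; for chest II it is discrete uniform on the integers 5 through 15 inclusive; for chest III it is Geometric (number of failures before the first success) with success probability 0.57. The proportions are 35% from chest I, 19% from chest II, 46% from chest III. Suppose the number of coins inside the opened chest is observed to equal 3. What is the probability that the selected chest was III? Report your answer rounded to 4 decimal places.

Likelihoods P(X=3 | ·): I: 0.237862; II: 0; III: 0.045319.
Posterior ∝ prior × likelihood. Numerator for III: 0.46·0.045319 = 0.0208467.
Normalizing constant: 0.35·0.237862 + 0.19·0 + 0.46·0.045319 = 0.104098.
P(III | observation) = 0.0208467 / 0.104098 = 0.20026.

0.2003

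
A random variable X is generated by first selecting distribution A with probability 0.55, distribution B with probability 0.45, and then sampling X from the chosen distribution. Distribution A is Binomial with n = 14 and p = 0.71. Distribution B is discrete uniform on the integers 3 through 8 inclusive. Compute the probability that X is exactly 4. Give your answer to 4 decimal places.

0.0756

Conditional on each component, P(X = 4): A: 0.00107016; B: 0.166667.
By total probability, P(X = 4) = 0.55·0.00107016 + 0.45·0.166667 = 0.0755886.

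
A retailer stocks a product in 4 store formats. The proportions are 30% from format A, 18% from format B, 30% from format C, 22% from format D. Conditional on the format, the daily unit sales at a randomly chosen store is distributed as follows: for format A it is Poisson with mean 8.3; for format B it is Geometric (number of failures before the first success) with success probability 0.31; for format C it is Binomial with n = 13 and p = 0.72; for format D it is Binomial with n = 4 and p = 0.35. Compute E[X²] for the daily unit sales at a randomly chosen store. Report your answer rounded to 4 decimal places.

53.0417

For each component E[X²] = Var + (mean)², giving A: 77.19; B: 12.1342; C: 90.2304; D: 2.87.
Overall E[X²] = 0.3·77.19 + 0.18·12.1342 + 0.3·90.2304 + 0.22·2.87 = 53.0417.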